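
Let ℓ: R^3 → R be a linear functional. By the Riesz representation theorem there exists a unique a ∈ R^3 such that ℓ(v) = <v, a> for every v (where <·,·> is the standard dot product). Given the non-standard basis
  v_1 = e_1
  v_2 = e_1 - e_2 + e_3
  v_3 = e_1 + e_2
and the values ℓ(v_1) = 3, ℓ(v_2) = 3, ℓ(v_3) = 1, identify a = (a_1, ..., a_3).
a = (3, -2, -2)

Write a = (a_1, ..., a_3) in the standard basis. For each basis vector v_i, ℓ(v_i) = <v_i, a> is a linear equation in the a_j's. Collect the n equations into a matrix system V a = ℓ, where row i of V is v_i (expressed in the standard basis). Since V is invertible (lower-triangular with 1s on the diagonal, up to permutation), solve by back-substitution:
  V =
[[1, 0, 0],
 [1, -1, 1],
 [1, 1, 0]]
  V a = (3, 3, 1)
Solving gives a = (3, -2, -2).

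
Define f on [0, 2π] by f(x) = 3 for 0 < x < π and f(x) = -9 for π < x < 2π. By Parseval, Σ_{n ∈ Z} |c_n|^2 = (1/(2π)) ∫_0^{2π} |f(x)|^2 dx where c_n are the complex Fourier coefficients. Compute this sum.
Σ |c_n|^2 = 45

Parseval equates the L^2 energy of f (normalised by 1/(2π)) with the ℓ^2 sum of its Fourier coefficients: (1/(2π)) ∫_0^{2π} |f|^2 = Σ |c_n|^2.
Compute the left side: (1/(2π)) [∫_0^π 3^2 dx + ∫_π^{2π} (-9)^2 dx] = (1/(2π)) · (9π + 81π) = (9 + 81)/2 = 45.
So Σ_{n ∈ Z} |c_n|^2 = 45.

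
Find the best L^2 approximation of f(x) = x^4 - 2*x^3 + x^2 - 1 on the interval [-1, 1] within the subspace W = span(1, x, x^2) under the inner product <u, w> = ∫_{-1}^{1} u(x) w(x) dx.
g(x) = 13*x^2/7 - 6*x/5 - 38/35

The best approximation g ∈ W is the orthogonal projection of f onto W. Writing g = a_0 + a_1 x + a_2 x^2, the coefficients solve the normal equations G · a = b where
  G_{ij} = <φ_i, φ_j> and b_i = <f, φ_i>, with φ_0 = 1, φ_1 = x, φ_2 = x^2.
G =
  [2, 0, 2/3]
  [0, 2/3, 0]
  [2/3, 0, 2/5],
b = (-14/15, -4/5, 2/105).
Solving gives a_0 = -38/35, a_1 = -6/5, a_2 = 13/7, so
  g(x) = 13*x^2/7 - 6*x/5 - 38/35.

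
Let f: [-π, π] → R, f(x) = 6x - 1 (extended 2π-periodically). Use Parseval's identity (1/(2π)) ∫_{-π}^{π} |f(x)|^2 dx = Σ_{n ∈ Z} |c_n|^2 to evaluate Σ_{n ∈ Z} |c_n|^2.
Σ |c_n|^2 = 12π^2 + 1

Expand and integrate term by term over [-π, π]:
  ∫ (6x)^2 dx = 36·(2π^3/3); ∫ 2·6·(-1)·x dx = 0 (odd integrand); ∫ (-1)^2 dx = 1·2π.
So (1/(2π)) ∫_{-π}^{π} (6x - 1)^2 dx = 36π^2/3 + 1 = 12π^2 + 1.
Parseval ⇒ Σ |c_n|^2 = 12π^2 + 1.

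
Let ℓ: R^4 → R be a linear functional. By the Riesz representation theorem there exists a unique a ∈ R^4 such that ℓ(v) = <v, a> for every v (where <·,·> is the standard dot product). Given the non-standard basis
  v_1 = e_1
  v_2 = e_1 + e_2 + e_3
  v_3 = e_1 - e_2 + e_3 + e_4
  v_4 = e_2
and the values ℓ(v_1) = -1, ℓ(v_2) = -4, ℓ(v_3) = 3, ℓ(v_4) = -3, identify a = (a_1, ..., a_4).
a = (-1, -3, 0, 1)

Write a = (a_1, ..., a_4) in the standard basis. For each basis vector v_i, ℓ(v_i) = <v_i, a> is a linear equation in the a_j's. Collect the n equations into a matrix system V a = ℓ, where row i of V is v_i (expressed in the standard basis). Since V is invertible (lower-triangular with 1s on the diagonal, up to permutation), solve by back-substitution:
  V =
[[1, 0, 0, 0],
 [1, 1, 1, 0],
 [1, -1, 1, 1],
 [0, 1, 0, 0]]
  V a = (-1, -4, 3, -3)
Solving gives a = (-1, -3, 0, 1).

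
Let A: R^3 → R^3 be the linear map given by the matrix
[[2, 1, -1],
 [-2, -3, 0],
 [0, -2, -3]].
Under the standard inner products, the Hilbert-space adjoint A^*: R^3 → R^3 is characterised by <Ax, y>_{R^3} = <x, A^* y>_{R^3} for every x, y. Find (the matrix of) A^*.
A^* = A^T =
[[2, -2, 0],
 [1, -3, -2],
 [-1, 0, -3]]

For real matrices with standard dot products, the defining identity <Ax, y> = <x, A^* y> gives (Ax)^T y = x^T (A^*) y, i.e. x^T A^T y = x^T (A^*) y. Since this holds for all x, y, we must have A^* = A^T. Therefore
A^* =
[[2, -2, 0],
 [1, -3, -2],
 [-1, 0, -3]].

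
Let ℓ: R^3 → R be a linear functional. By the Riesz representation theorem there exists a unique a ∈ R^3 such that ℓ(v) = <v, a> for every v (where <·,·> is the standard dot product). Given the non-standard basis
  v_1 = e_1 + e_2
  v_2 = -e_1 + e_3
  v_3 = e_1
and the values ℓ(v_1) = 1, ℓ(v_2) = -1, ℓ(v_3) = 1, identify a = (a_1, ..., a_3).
a = (1, 0, 0)

Write a = (a_1, ..., a_3) in the standard basis. For each basis vector v_i, ℓ(v_i) = <v_i, a> is a linear equation in the a_j's. Collect the n equations into a matrix system V a = ℓ, where row i of V is v_i (expressed in the standard basis). Since V is invertible (lower-triangular with 1s on the diagonal, up to permutation), solve by back-substitution:
  V =
[[1, 1, 0],
 [-1, 0, 1],
 [1, 0, 0]]
  V a = (1, -1, 1)
Solving gives a = (1, 0, 0).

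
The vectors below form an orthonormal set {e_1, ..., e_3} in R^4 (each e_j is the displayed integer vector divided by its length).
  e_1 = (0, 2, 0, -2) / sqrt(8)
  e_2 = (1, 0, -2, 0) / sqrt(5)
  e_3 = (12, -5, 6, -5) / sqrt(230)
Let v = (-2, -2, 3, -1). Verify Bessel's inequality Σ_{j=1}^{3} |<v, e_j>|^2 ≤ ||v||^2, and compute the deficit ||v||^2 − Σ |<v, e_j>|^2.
Σ |<v, e_j>|^2 = 314/23; ||v||^2 = 18; deficit = 100/23

Write each e_j = u_j / sqrt(<u_j, u_j>) where u_j is the displayed integer vector. Then <v, e_j> = <v, u_j> / sqrt(<u_j, u_j>), so |<v, e_j>|^2 = <v, u_j>^2 / <u_j, u_j>.
Coefficients: <v, e_1> = -2/sqrt(8), <v, e_2> = -8/sqrt(5), <v, e_3> = 9/sqrt(230).
Square and sum: Σ |<v, e_j>|^2 = 314/23.
Compute ||v||^2 = v·v = 18.
Deficit = 18 − 314/23 = 100/23 ≥ 0, confirming Bessel's inequality. (The deficit equals ||v − Σ <v,e_j> e_j||^2, the squared distance from v to span{e_j}.)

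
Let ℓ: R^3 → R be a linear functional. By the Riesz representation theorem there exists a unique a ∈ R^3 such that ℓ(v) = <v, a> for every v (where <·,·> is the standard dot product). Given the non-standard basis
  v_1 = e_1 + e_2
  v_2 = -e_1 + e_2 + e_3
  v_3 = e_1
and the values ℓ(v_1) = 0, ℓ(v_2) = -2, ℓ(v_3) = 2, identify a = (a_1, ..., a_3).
a = (2, -2, 2)

Write a = (a_1, ..., a_3) in the standard basis. For each basis vector v_i, ℓ(v_i) = <v_i, a> is a linear equation in the a_j's. Collect the n equations into a matrix system V a = ℓ, where row i of V is v_i (expressed in the standard basis). Since V is invertible (lower-triangular with 1s on the diagonal, up to permutation), solve by back-substitution:
  V =
[[1, 1, 0],
 [-1, 1, 1],
 [1, 0, 0]]
  V a = (0, -2, 2)
Solving gives a = (2, -2, 2).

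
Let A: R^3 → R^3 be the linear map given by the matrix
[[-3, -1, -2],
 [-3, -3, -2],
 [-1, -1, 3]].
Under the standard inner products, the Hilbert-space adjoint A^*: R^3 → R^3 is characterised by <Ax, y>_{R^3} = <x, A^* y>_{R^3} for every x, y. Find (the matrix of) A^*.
A^* = A^T =
[[-3, -3, -1],
 [-1, -3, -1],
 [-2, -2, 3]]

For real matrices with standard dot products, the defining identity <Ax, y> = <x, A^* y> gives (Ax)^T y = x^T (A^*) y, i.e. x^T A^T y = x^T (A^*) y. Since this holds for all x, y, we must have A^* = A^T. Therefore
A^* =
[[-3, -3, -1],
 [-1, -3, -1],
 [-2, -2, 3]].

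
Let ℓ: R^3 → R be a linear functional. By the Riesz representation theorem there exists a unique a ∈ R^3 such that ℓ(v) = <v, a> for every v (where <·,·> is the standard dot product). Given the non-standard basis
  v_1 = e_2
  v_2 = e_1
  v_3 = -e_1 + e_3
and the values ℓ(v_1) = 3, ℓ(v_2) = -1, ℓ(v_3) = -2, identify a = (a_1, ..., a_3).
a = (-1, 3, -3)

Write a = (a_1, ..., a_3) in the standard basis. For each basis vector v_i, ℓ(v_i) = <v_i, a> is a linear equation in the a_j's. Collect the n equations into a matrix system V a = ℓ, where row i of V is v_i (expressed in the standard basis). Since V is invertible (lower-triangular with 1s on the diagonal, up to permutation), solve by back-substitution:
  V =
[[0, 1, 0],
 [1, 0, 0],
 [-1, 0, 1]]
  V a = (3, -1, -2)
Solving gives a = (-1, 3, -3).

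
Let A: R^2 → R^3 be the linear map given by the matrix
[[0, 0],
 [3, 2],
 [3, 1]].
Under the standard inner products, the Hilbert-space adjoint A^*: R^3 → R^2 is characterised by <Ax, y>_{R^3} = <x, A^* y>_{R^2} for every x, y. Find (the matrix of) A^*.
A^* = A^T =
[[0, 3, 3],
 [0, 2, 1]]

For real matrices with standard dot products, the defining identity <Ax, y> = <x, A^* y> gives (Ax)^T y = x^T (A^*) y, i.e. x^T A^T y = x^T (A^*) y. Since this holds for all x, y, we must have A^* = A^T. Therefore
A^* =
[[0, 3, 3],
 [0, 2, 1]].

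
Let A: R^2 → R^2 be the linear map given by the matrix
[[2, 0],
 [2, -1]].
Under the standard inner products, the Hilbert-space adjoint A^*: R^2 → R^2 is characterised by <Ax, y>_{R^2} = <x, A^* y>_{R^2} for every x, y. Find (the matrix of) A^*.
A^* = A^T =
[[2, 2],
 [0, -1]]

For real matrices with standard dot products, the defining identity <Ax, y> = <x, A^* y> gives (Ax)^T y = x^T (A^*) y, i.e. x^T A^T y = x^T (A^*) y. Since this holds for all x, y, we must have A^* = A^T. Therefore
A^* =
[[2, 2],
 [0, -1]].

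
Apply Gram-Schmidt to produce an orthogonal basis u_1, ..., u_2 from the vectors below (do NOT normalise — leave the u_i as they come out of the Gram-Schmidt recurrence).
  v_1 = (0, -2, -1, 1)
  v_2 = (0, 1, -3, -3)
Orthogonal basis:
  u_1 = (0, -2, -1, 1)
  u_2 = (0, 1/3, -10/3, -8/3)

Apply the Gram-Schmidt recurrence
  u_1 = v_1
  u_i = v_i − Σ_{j<i} ((v_i · u_j) / (u_j · u_j)) · u_j.

Step by step this gives:
  u_1 = (0, -2, -1, 1)
  u_2 = (0, 1/3, -10/3, -8/3)

Orthogonality check:
  u_2 · u_1 = 0 (should be 0)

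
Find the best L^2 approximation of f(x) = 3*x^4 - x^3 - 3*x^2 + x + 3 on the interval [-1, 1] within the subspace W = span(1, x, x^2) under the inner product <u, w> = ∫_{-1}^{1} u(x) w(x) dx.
g(x) = -3*x^2/7 + 2*x/5 + 96/35

The best approximation g ∈ W is the orthogonal projection of f onto W. Writing g = a_0 + a_1 x + a_2 x^2, the coefficients solve the normal equations G · a = b where
  G_{ij} = <φ_i, φ_j> and b_i = <f, φ_i>, with φ_0 = 1, φ_1 = x, φ_2 = x^2.
G =
  [2, 0, 2/3]
  [0, 2/3, 0]
  [2/3, 0, 2/5],
b = (26/5, 4/15, 58/35).
Solving gives a_0 = 96/35, a_1 = 2/5, a_2 = -3/7, so
  g(x) = -3*x^2/7 + 2*x/5 + 96/35.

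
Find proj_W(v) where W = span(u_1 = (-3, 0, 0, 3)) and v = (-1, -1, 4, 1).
proj_W(v) = (-1, 0, 0, 1)

Set up U = [u_1 | ... | u_1] ∈ R^(4×1). The projector onto W = col(U) is P = U (U^T U)^(-1) U^T.
Compute U^T U =
  [18],
and U^T v = (6).
Solve U^T U · c = U^T v for the coefficients: c = (1/3). The projection is proj_W(v) = U c.
Check: (v - proj_W(v)) · u_1 = 0  (should be 0).
Result: proj_W(v) = (-1, 0, 0, 1).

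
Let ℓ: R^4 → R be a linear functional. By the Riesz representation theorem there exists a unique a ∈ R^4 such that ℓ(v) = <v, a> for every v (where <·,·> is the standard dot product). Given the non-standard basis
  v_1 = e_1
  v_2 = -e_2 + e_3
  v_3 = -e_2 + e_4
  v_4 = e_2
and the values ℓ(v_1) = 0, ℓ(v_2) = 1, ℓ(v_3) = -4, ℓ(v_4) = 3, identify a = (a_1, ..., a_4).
a = (0, 3, 4, -1)

Write a = (a_1, ..., a_4) in the standard basis. For each basis vector v_i, ℓ(v_i) = <v_i, a> is a linear equation in the a_j's. Collect the n equations into a matrix system V a = ℓ, where row i of V is v_i (expressed in the standard basis). Since V is invertible (lower-triangular with 1s on the diagonal, up to permutation), solve by back-substitution:
  V =
[[1, 0, 0, 0],
 [0, -1, 1, 0],
 [0, -1, 0, 1],
 [0, 1, 0, 0]]
  V a = (0, 1, -4, 3)
Solving gives a = (0, 3, 4, -1).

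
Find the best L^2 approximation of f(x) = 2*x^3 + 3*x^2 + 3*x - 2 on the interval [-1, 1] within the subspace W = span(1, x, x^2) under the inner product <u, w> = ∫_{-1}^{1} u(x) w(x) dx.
g(x) = 3*x^2 + 21*x/5 - 2

The best approximation g ∈ W is the orthogonal projection of f onto W. Writing g = a_0 + a_1 x + a_2 x^2, the coefficients solve the normal equations G · a = b where
  G_{ij} = <φ_i, φ_j> and b_i = <f, φ_i>, with φ_0 = 1, φ_1 = x, φ_2 = x^2.
G =
  [2, 0, 2/3]
  [0, 2/3, 0]
  [2/3, 0, 2/5],
b = (-2, 14/5, -2/15).
Solving gives a_0 = -2, a_1 = 21/5, a_2 = 3, so
  g(x) = 3*x^2 + 21*x/5 - 2.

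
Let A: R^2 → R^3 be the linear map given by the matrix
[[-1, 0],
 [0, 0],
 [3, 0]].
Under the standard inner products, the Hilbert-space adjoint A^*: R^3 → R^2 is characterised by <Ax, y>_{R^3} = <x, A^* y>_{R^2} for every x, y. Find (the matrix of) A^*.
A^* = A^T =
[[-1, 0, 3],
 [0, 0, 0]]

For real matrices with standard dot products, the defining identity <Ax, y> = <x, A^* y> gives (Ax)^T y = x^T (A^*) y, i.e. x^T A^T y = x^T (A^*) y. Since this holds for all x, y, we must have A^* = A^T. Therefore
A^* =
[[-1, 0, 3],
 [0, 0, 0]].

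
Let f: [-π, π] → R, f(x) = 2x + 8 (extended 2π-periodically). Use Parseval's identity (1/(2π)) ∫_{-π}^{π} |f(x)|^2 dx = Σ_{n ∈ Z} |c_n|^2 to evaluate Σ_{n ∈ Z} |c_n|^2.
Σ |c_n|^2 = 4π^2/3 + 64

Expand and integrate term by term over [-π, π]:
  ∫ (2x)^2 dx = 4·(2π^3/3); ∫ 2·2·(8)·x dx = 0 (odd integrand); ∫ 8^2 dx = 64·2π.
So (1/(2π)) ∫_{-π}^{π} (2x + 8)^2 dx = 4π^2/3 + 64 = 4π^2/3 + 64.
Parseval ⇒ Σ |c_n|^2 = 4π^2/3 + 64.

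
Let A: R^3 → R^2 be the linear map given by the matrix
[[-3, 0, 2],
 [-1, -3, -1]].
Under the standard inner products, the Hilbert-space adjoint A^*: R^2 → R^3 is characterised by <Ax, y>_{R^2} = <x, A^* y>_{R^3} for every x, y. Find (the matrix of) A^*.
A^* = A^T =
[[-3, -1],
 [0, -3],
 [2, -1]]

For real matrices with standard dot products, the defining identity <Ax, y> = <x, A^* y> gives (Ax)^T y = x^T (A^*) y, i.e. x^T A^T y = x^T (A^*) y. Since this holds for all x, y, we must have A^* = A^T. Therefore
A^* =
[[-3, -1],
 [0, -3],
 [2, -1]].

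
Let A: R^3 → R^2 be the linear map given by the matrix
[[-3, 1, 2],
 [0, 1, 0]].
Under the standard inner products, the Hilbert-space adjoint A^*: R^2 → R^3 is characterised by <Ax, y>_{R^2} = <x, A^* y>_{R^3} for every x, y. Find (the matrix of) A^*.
A^* = A^T =
[[-3, 0],
 [1, 1],
 [2, 0]]

For real matrices with standard dot products, the defining identity <Ax, y> = <x, A^* y> gives (Ax)^T y = x^T (A^*) y, i.e. x^T A^T y = x^T (A^*) y. Since this holds for all x, y, we must have A^* = A^T. Therefore
A^* =
[[-3, 0],
 [1, 1],
 [2, 0]].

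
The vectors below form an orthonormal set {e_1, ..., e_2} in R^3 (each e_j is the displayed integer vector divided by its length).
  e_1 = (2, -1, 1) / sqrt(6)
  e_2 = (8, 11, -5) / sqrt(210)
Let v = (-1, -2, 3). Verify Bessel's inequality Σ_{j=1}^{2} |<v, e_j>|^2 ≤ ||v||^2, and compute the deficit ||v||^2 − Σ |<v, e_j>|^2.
Σ |<v, e_j>|^2 = 78/7; ||v||^2 = 14; deficit = 20/7

Write each e_j = u_j / sqrt(<u_j, u_j>) where u_j is the displayed integer vector. Then <v, e_j> = <v, u_j> / sqrt(<u_j, u_j>), so |<v, e_j>|^2 = <v, u_j>^2 / <u_j, u_j>.
Coefficients: <v, e_1> = 3/sqrt(6), <v, e_2> = -45/sqrt(210).
Square and sum: Σ |<v, e_j>|^2 = 78/7.
Compute ||v||^2 = v·v = 14.
Deficit = 14 − 78/7 = 20/7 ≥ 0, confirming Bessel's inequality. (The deficit equals ||v − Σ <v,e_j> e_j||^2, the squared distance from v to span{e_j}.)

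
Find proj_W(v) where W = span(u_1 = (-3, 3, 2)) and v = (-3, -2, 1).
proj_W(v) = (-15/22, 15/22, 5/11)

Set up U = [u_1 | ... | u_1] ∈ R^(3×1). The projector onto W = col(U) is P = U (U^T U)^(-1) U^T.
Compute U^T U =
  [22],
and U^T v = (5).
Solve U^T U · c = U^T v for the coefficients: c = (5/22). The projection is proj_W(v) = U c.
Check: (v - proj_W(v)) · u_1 = 0  (should be 0).
Result: proj_W(v) = (-15/22, 15/22, 5/11).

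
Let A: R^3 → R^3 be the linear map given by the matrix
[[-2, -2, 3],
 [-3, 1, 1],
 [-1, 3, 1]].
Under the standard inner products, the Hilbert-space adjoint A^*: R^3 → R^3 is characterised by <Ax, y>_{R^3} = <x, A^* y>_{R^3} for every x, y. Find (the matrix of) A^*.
A^* = A^T =
[[-2, -3, -1],
 [-2, 1, 3],
 [3, 1, 1]]

For real matrices with standard dot products, the defining identity <Ax, y> = <x, A^* y> gives (Ax)^T y = x^T (A^*) y, i.e. x^T A^T y = x^T (A^*) y. Since this holds for all x, y, we must have A^* = A^T. Therefore
A^* =
[[-2, -3, -1],
 [-2, 1, 3],
 [3, 1, 1]].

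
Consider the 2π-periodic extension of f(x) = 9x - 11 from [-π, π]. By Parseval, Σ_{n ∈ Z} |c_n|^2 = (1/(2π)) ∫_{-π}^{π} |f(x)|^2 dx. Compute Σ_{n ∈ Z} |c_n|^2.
Σ |c_n|^2 = 27π^2 + 121

Expand and integrate term by term over [-π, π]:
  ∫ (9x)^2 dx = 81·(2π^3/3); ∫ 2·9·(-11)·x dx = 0 (odd integrand); ∫ (-11)^2 dx = 121·2π.
So (1/(2π)) ∫_{-π}^{π} (9x - 11)^2 dx = 81π^2/3 + 121 = 27π^2 + 121.
Parseval ⇒ Σ |c_n|^2 = 27π^2 + 121.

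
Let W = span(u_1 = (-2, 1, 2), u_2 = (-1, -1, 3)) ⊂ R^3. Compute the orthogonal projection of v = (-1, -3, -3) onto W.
proj_W(v) = (8/5, -23/25, -36/25)

Set up U = [u_1 | ... | u_2] ∈ R^(3×2). The projector onto W = col(U) is P = U (U^T U)^(-1) U^T.
Compute U^T U =
  [9, 7]
  [7, 11],
and U^T v = (-7, -5).
Solve U^T U · c = U^T v for the coefficients: c = (-21/25, 2/25). The projection is proj_W(v) = U c.
Check: (v - proj_W(v)) · u_1 = 0  (should be 0).
Check: (v - proj_W(v)) · u_2 = 0  (should be 0).
Result: proj_W(v) = (8/5, -23/25, -36/25).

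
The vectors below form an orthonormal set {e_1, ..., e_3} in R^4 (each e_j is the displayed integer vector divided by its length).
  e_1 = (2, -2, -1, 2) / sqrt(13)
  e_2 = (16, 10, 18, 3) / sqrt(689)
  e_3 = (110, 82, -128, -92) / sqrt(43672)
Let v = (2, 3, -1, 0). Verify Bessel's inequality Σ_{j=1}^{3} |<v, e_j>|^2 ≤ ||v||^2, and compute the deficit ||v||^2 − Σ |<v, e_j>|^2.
Σ |<v, e_j>|^2 = 2259/206; ||v||^2 = 14; deficit = 625/206

Write each e_j = u_j / sqrt(<u_j, u_j>) where u_j is the displayed integer vector. Then <v, e_j> = <v, u_j> / sqrt(<u_j, u_j>), so |<v, e_j>|^2 = <v, u_j>^2 / <u_j, u_j>.
Coefficients: <v, e_1> = -1/sqrt(13), <v, e_2> = 44/sqrt(689), <v, e_3> = 594/sqrt(43672).
Square and sum: Σ |<v, e_j>|^2 = 2259/206.
Compute ||v||^2 = v·v = 14.
Deficit = 14 − 2259/206 = 625/206 ≥ 0, confirming Bessel's inequality. (The deficit equals ||v − Σ <v,e_j> e_j||^2, the squared distance from v to span{e_j}.)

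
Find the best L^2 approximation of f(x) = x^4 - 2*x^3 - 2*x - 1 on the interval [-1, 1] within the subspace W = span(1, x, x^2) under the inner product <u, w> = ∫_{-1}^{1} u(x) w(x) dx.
g(x) = 6*x^2/7 - 16*x/5 - 38/35

The best approximation g ∈ W is the orthogonal projection of f onto W. Writing g = a_0 + a_1 x + a_2 x^2, the coefficients solve the normal equations G · a = b where
  G_{ij} = <φ_i, φ_j> and b_i = <f, φ_i>, with φ_0 = 1, φ_1 = x, φ_2 = x^2.
G =
  [2, 0, 2/3]
  [0, 2/3, 0]
  [2/3, 0, 2/5],
b = (-8/5, -32/15, -8/21).
Solving gives a_0 = -38/35, a_1 = -16/5, a_2 = 6/7, so
  g(x) = 6*x^2/7 - 16*x/5 - 38/35.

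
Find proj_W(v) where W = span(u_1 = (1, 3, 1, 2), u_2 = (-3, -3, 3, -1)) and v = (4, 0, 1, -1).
proj_W(v) = (257/299, 249/299, -265/299, 79/299)

Set up U = [u_1 | ... | u_2] ∈ R^(4×2). The projector onto W = col(U) is P = U (U^T U)^(-1) U^T.
Compute U^T U =
  [15, -11]
  [-11, 28],
and U^T v = (3, -8).
Solve U^T U · c = U^T v for the coefficients: c = (-4/299, -87/299). The projection is proj_W(v) = U c.
Check: (v - proj_W(v)) · u_1 = 0  (should be 0).
Check: (v - proj_W(v)) · u_2 = 0  (should be 0).
Result: proj_W(v) = (257/299, 249/299, -265/299, 79/299).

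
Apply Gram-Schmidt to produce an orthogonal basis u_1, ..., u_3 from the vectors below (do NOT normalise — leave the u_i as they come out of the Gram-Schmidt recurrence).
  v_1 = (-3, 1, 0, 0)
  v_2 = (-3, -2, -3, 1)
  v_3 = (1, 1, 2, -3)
Orthogonal basis:
  u_1 = (-3, 1, 0, 0)
  u_2 = (-9/10, -27/10, -3, 1)
  u_3 = (-41/181, -123/181, -16/181, -417/181)

Apply the Gram-Schmidt recurrence
  u_1 = v_1
  u_i = v_i − Σ_{j<i} ((v_i · u_j) / (u_j · u_j)) · u_j.

Step by step this gives:
  u_1 = (-3, 1, 0, 0)
  u_2 = (-9/10, -27/10, -3, 1)
  u_3 = (-41/181, -123/181, -16/181, -417/181)

Orthogonality check:
  u_2 · u_1 = 0 (should be 0)
  u_3 · u_1 = 0 (should be 0)
  u_3 · u_2 = 0 (should be 0)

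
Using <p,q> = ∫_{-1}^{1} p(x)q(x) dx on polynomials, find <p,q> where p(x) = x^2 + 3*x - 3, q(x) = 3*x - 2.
<p,q> = 50/3

Expand the product: p(x)·q(x) = 3*x^3 + 7*x^2 - 15*x + 6.
∫_{-1}^{1} of each monomial x^k gives [2/(k+1) if k even, 0 if k odd]. Integrating term-by-term (or equivalently evaluating the antiderivative F(x) = 3*x^4/4 + 7*x^3/3 - 15*x^2/2 + 6*x at the endpoints):
  F(1) − F(−1) = 19/12 − (-181/12) = 50/3.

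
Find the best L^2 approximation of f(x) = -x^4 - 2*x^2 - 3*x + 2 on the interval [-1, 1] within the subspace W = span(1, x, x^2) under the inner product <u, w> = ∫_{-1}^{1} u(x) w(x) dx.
g(x) = -20*x^2/7 - 3*x + 73/35

The best approximation g ∈ W is the orthogonal projection of f onto W. Writing g = a_0 + a_1 x + a_2 x^2, the coefficients solve the normal equations G · a = b where
  G_{ij} = <φ_i, φ_j> and b_i = <f, φ_i>, with φ_0 = 1, φ_1 = x, φ_2 = x^2.
G =
  [2, 0, 2/3]
  [0, 2/3, 0]
  [2/3, 0, 2/5],
b = (34/15, -2, 26/105).
Solving gives a_0 = 73/35, a_1 = -3, a_2 = -20/7, so
  g(x) = -20*x^2/7 - 3*x + 73/35.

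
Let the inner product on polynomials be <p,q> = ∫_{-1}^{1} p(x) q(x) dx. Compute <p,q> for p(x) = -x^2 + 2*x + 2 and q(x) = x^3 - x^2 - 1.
<p,q> = -52/15

Expand the product: p(x)·q(x) = -x^5 + 3*x^4 - x^2 - 2*x - 2.
∫_{-1}^{1} of each monomial x^k gives [2/(k+1) if k even, 0 if k odd]. Integrating term-by-term (or equivalently evaluating the antiderivative F(x) = -x^6/6 + 3*x^5/5 - x^3/3 - x^2 - 2*x at the endpoints):
  F(1) − F(−1) = -29/10 − (17/30) = -52/15.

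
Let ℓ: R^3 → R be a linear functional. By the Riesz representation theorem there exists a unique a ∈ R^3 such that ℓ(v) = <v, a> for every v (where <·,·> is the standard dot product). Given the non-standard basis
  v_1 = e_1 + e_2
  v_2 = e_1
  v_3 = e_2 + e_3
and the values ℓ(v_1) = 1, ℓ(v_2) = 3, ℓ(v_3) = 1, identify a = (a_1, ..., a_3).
a = (3, -2, 3)

Write a = (a_1, ..., a_3) in the standard basis. For each basis vector v_i, ℓ(v_i) = <v_i, a> is a linear equation in the a_j's. Collect the n equations into a matrix system V a = ℓ, where row i of V is v_i (expressed in the standard basis). Since V is invertible (lower-triangular with 1s on the diagonal, up to permutation), solve by back-substitution:
  V =
[[1, 1, 0],
 [1, 0, 0],
 [0, 1, 1]]
  V a = (1, 3, 1)
Solving gives a = (3, -2, 3).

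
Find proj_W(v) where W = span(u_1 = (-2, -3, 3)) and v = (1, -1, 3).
proj_W(v) = (-10/11, -15/11, 15/11)

Set up U = [u_1 | ... | u_1] ∈ R^(3×1). The projector onto W = col(U) is P = U (U^T U)^(-1) U^T.
Compute U^T U =
  [22],
and U^T v = (10).
Solve U^T U · c = U^T v for the coefficients: c = (5/11). The projection is proj_W(v) = U c.
Check: (v - proj_W(v)) · u_1 = 0  (should be 0).
Result: proj_W(v) = (-10/11, -15/11, 15/11).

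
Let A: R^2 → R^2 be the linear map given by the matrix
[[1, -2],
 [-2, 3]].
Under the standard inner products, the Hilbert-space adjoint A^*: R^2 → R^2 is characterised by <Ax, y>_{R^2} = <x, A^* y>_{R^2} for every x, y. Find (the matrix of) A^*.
A^* = A^T =
[[1, -2],
 [-2, 3]]

For real matrices with standard dot products, the defining identity <Ax, y> = <x, A^* y> gives (Ax)^T y = x^T (A^*) y, i.e. x^T A^T y = x^T (A^*) y. Since this holds for all x, y, we must have A^* = A^T. Therefore
A^* =
[[1, -2],
 [-2, 3]].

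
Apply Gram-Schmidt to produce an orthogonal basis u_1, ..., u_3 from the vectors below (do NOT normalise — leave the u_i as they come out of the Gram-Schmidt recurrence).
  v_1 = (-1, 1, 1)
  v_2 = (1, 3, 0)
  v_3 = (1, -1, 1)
Orthogonal basis:
  u_1 = (-1, 1, 1)
  u_2 = (5/3, 7/3, -2/3)
  u_3 = (12/13, -4/13, 16/13)

Apply the Gram-Schmidt recurrence
  u_1 = v_1
  u_i = v_i − Σ_{j<i} ((v_i · u_j) / (u_j · u_j)) · u_j.

Step by step this gives:
  u_1 = (-1, 1, 1)
  u_2 = (5/3, 7/3, -2/3)
  u_3 = (12/13, -4/13, 16/13)

Orthogonality check:
  u_2 · u_1 = 0 (should be 0)
  u_3 · u_1 = 0 (should be 0)
  u_3 · u_2 = 0 (should be 0)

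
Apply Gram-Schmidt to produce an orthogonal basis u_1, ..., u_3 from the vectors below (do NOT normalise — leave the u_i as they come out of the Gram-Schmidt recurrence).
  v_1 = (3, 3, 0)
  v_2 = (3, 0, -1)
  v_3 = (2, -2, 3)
Orthogonal basis:
  u_1 = (3, 3, 0)
  u_2 = (3/2, -3/2, -1)
  u_3 = (13/11, -13/11, 39/11)

Apply the Gram-Schmidt recurrence
  u_1 = v_1
  u_i = v_i − Σ_{j<i} ((v_i · u_j) / (u_j · u_j)) · u_j.

Step by step this gives:
  u_1 = (3, 3, 0)
  u_2 = (3/2, -3/2, -1)
  u_3 = (13/11, -13/11, 39/11)

Orthogonality check:
  u_2 · u_1 = 0 (should be 0)
  u_3 · u_1 = 0 (should be 0)
  u_3 · u_2 = 0 (should be 0)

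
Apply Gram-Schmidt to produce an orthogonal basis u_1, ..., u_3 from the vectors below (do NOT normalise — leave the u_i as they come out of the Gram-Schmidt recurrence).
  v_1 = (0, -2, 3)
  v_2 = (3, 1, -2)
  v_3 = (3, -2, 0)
Orthogonal basis:
  u_1 = (0, -2, 3)
  u_2 = (3, -3/13, -2/13)
  u_3 = (-15/118, -135/118, -45/59)

Apply the Gram-Schmidt recurrence
  u_1 = v_1
  u_i = v_i − Σ_{j<i} ((v_i · u_j) / (u_j · u_j)) · u_j.

Step by step this gives:
  u_1 = (0, -2, 3)
  u_2 = (3, -3/13, -2/13)
  u_3 = (-15/118, -135/118, -45/59)

Orthogonality check:
  u_2 · u_1 = 0 (should be 0)
  u_3 · u_1 = 0 (should be 0)
  u_3 · u_2 = 0 (should be 0)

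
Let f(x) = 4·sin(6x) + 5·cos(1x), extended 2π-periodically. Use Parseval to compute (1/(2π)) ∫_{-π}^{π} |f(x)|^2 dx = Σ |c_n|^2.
Σ |c_n|^2 = 41/2

Expand |f|^2 and use orthogonality of {sin(nx), cos(mx)} on [-π, π]:
  ∫_{-π}^{π} sin(nx)^2 dx = π, ∫ cos(mx)^2 dx = π, and cross terms integrate to 0.
So ∫_{-π}^{π} f(x)^2 dx = 4^2 · π + 5^2 · π = (16 + 25)π.
Divide by 2π: (16 + 25)/2 = 41/2.
By Parseval, this equals Σ |c_n|^2.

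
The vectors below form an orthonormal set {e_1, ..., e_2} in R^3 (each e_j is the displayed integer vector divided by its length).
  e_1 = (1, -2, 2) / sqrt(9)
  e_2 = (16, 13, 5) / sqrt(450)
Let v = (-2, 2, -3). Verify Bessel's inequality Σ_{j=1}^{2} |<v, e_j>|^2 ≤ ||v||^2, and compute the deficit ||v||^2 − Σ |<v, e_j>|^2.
Σ |<v, e_j>|^2 = 849/50; ||v||^2 = 17; deficit = 1/50

Write each e_j = u_j / sqrt(<u_j, u_j>) where u_j is the displayed integer vector. Then <v, e_j> = <v, u_j> / sqrt(<u_j, u_j>), so |<v, e_j>|^2 = <v, u_j>^2 / <u_j, u_j>.
Coefficients: <v, e_1> = -12/sqrt(9), <v, e_2> = -21/sqrt(450).
Square and sum: Σ |<v, e_j>|^2 = 849/50.
Compute ||v||^2 = v·v = 17.
Deficit = 17 − 849/50 = 1/50 ≥ 0, confirming Bessel's inequality. (The deficit equals ||v − Σ <v,e_j> e_j||^2, the squared distance from v to span{e_j}.)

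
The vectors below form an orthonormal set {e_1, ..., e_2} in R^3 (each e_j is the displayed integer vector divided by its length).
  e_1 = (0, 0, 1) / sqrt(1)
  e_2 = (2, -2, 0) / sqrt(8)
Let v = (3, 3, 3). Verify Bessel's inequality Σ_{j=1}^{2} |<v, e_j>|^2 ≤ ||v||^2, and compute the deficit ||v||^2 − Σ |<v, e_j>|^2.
Σ |<v, e_j>|^2 = 9; ||v||^2 = 27; deficit = 18

Write each e_j = u_j / sqrt(<u_j, u_j>) where u_j is the displayed integer vector. Then <v, e_j> = <v, u_j> / sqrt(<u_j, u_j>), so |<v, e_j>|^2 = <v, u_j>^2 / <u_j, u_j>.
Coefficients: <v, e_1> = 3/sqrt(1), <v, e_2> = 0/sqrt(8).
Square and sum: Σ |<v, e_j>|^2 = 9.
Compute ||v||^2 = v·v = 27.
Deficit = 27 − 9 = 18 ≥ 0, confirming Bessel's inequality. (The deficit equals ||v − Σ <v,e_j> e_j||^2, the squared distance from v to span{e_j}.)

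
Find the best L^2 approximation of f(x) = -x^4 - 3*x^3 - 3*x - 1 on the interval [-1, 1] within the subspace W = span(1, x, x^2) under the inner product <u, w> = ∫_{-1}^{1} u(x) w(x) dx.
g(x) = -6*x^2/7 - 24*x/5 - 32/35

The best approximation g ∈ W is the orthogonal projection of f onto W. Writing g = a_0 + a_1 x + a_2 x^2, the coefficients solve the normal equations G · a = b where
  G_{ij} = <φ_i, φ_j> and b_i = <f, φ_i>, with φ_0 = 1, φ_1 = x, φ_2 = x^2.
G =
  [2, 0, 2/3]
  [0, 2/3, 0]
  [2/3, 0, 2/5],
b = (-12/5, -16/5, -20/21).
Solving gives a_0 = -32/35, a_1 = -24/5, a_2 = -6/7, so
  g(x) = -6*x^2/7 - 24*x/5 - 32/35.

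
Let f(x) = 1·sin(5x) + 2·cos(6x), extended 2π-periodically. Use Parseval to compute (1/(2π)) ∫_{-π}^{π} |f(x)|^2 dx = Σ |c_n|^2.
Σ |c_n|^2 = 5/2

Expand |f|^2 and use orthogonality of {sin(nx), cos(mx)} on [-π, π]:
  ∫_{-π}^{π} sin(nx)^2 dx = π, ∫ cos(mx)^2 dx = π, and cross terms integrate to 0.
So ∫_{-π}^{π} f(x)^2 dx = 1^2 · π + 2^2 · π = (1 + 4)π.
Divide by 2π: (1 + 4)/2 = 5/2.
By Parseval, this equals Σ |c_n|^2.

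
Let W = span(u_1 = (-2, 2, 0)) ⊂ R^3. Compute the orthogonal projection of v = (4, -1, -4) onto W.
proj_W(v) = (5/2, -5/2, 0)

Set up U = [u_1 | ... | u_1] ∈ R^(3×1). The projector onto W = col(U) is P = U (U^T U)^(-1) U^T.
Compute U^T U =
  [8],
and U^T v = (-10).
Solve U^T U · c = U^T v for the coefficients: c = (-5/4). The projection is proj_W(v) = U c.
Check: (v - proj_W(v)) · u_1 = 0  (should be 0).
Result: proj_W(v) = (5/2, -5/2, 0).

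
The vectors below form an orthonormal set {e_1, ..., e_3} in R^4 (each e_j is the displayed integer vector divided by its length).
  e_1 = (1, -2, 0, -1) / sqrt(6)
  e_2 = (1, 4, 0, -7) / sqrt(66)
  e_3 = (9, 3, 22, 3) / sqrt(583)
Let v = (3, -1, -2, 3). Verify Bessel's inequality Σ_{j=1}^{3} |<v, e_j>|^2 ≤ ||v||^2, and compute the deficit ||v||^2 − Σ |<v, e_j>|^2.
Σ |<v, e_j>|^2 = 435/53; ||v||^2 = 23; deficit = 784/53

Write each e_j = u_j / sqrt(<u_j, u_j>) where u_j is the displayed integer vector. Then <v, e_j> = <v, u_j> / sqrt(<u_j, u_j>), so |<v, e_j>|^2 = <v, u_j>^2 / <u_j, u_j>.
Coefficients: <v, e_1> = 2/sqrt(6), <v, e_2> = -22/sqrt(66), <v, e_3> = -11/sqrt(583).
Square and sum: Σ |<v, e_j>|^2 = 435/53.
Compute ||v||^2 = v·v = 23.
Deficit = 23 − 435/53 = 784/53 ≥ 0, confirming Bessel's inequality. (The deficit equals ||v − Σ <v,e_j> e_j||^2, the squared distance from v to span{e_j}.)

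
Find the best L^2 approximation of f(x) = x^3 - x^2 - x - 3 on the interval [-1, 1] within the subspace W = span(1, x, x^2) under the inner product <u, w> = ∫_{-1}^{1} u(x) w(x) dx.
g(x) = -x^2 - 2*x/5 - 3

The best approximation g ∈ W is the orthogonal projection of f onto W. Writing g = a_0 + a_1 x + a_2 x^2, the coefficients solve the normal equations G · a = b where
  G_{ij} = <φ_i, φ_j> and b_i = <f, φ_i>, with φ_0 = 1, φ_1 = x, φ_2 = x^2.
G =
  [2, 0, 2/3]
  [0, 2/3, 0]
  [2/3, 0, 2/5],
b = (-20/3, -4/15, -12/5).
Solving gives a_0 = -3, a_1 = -2/5, a_2 = -1, so
  g(x) = -x^2 - 2*x/5 - 3.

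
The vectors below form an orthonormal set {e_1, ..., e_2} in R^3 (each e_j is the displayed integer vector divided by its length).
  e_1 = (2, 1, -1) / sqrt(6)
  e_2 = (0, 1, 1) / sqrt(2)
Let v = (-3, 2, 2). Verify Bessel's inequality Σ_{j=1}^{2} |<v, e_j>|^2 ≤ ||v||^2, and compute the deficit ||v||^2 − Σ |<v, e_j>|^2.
Σ |<v, e_j>|^2 = 14; ||v||^2 = 17; deficit = 3

Write each e_j = u_j / sqrt(<u_j, u_j>) where u_j is the displayed integer vector. Then <v, e_j> = <v, u_j> / sqrt(<u_j, u_j>), so |<v, e_j>|^2 = <v, u_j>^2 / <u_j, u_j>.
Coefficients: <v, e_1> = -6/sqrt(6), <v, e_2> = 4/sqrt(2).
Square and sum: Σ |<v, e_j>|^2 = 14.
Compute ||v||^2 = v·v = 17.
Deficit = 17 − 14 = 3 ≥ 0, confirming Bessel's inequality. (The deficit equals ||v − Σ <v,e_j> e_j||^2, the squared distance from v to span{e_j}.)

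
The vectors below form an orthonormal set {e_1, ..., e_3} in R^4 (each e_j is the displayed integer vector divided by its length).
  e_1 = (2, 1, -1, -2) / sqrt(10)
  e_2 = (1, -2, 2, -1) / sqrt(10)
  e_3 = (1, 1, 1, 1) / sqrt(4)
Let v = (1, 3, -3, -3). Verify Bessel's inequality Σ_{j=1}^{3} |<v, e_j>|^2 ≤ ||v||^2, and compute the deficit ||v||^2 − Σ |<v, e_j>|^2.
Σ |<v, e_j>|^2 = 27; ||v||^2 = 28; deficit = 1

Write each e_j = u_j / sqrt(<u_j, u_j>) where u_j is the displayed integer vector. Then <v, e_j> = <v, u_j> / sqrt(<u_j, u_j>), so |<v, e_j>|^2 = <v, u_j>^2 / <u_j, u_j>.
Coefficients: <v, e_1> = 14/sqrt(10), <v, e_2> = -8/sqrt(10), <v, e_3> = -2/sqrt(4).
Square and sum: Σ |<v, e_j>|^2 = 27.
Compute ||v||^2 = v·v = 28.
Deficit = 28 − 27 = 1 ≥ 0, confirming Bessel's inequality. (The deficit equals ||v − Σ <v,e_j> e_j||^2, the squared distance from v to span{e_j}.)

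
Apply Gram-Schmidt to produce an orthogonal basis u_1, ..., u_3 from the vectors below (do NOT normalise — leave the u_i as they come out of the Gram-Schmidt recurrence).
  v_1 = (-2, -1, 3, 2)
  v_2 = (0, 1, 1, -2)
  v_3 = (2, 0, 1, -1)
Orthogonal basis:
  u_1 = (-2, -1, 3, 2)
  u_2 = (-2/9, 8/9, 4/3, -16/9)
  u_3 = (23/13, -15/26, 23/26, 2/13)

Apply the Gram-Schmidt recurrence
  u_1 = v_1
  u_i = v_i − Σ_{j<i} ((v_i · u_j) / (u_j · u_j)) · u_j.

Step by step this gives:
  u_1 = (-2, -1, 3, 2)
  u_2 = (-2/9, 8/9, 4/3, -16/9)
  u_3 = (23/13, -15/26, 23/26, 2/13)

Orthogonality check:
  u_2 · u_1 = 0 (should be 0)
  u_3 · u_1 = 0 (should be 0)
  u_3 · u_2 = 0 (should be 0)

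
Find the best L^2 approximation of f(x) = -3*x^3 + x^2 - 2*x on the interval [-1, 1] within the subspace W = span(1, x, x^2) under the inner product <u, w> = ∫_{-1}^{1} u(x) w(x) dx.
g(x) = x^2 - 19*x/5

The best approximation g ∈ W is the orthogonal projection of f onto W. Writing g = a_0 + a_1 x + a_2 x^2, the coefficients solve the normal equations G · a = b where
  G_{ij} = <φ_i, φ_j> and b_i = <f, φ_i>, with φ_0 = 1, φ_1 = x, φ_2 = x^2.
G =
  [2, 0, 2/3]
  [0, 2/3, 0]
  [2/3, 0, 2/5],
b = (2/3, -38/15, 2/5).
Solving gives a_0 = 0, a_1 = -19/5, a_2 = 1, so
  g(x) = x^2 - 19*x/5.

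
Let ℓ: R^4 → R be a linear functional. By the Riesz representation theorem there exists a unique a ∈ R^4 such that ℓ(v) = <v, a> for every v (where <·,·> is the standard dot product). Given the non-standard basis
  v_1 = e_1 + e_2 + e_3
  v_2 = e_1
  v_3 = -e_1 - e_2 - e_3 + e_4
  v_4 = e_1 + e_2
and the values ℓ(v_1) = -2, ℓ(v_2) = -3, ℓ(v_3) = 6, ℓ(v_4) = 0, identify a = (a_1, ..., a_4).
a = (-3, 3, -2, 4)

Write a = (a_1, ..., a_4) in the standard basis. For each basis vector v_i, ℓ(v_i) = <v_i, a> is a linear equation in the a_j's. Collect the n equations into a matrix system V a = ℓ, where row i of V is v_i (expressed in the standard basis). Since V is invertible (lower-triangular with 1s on the diagonal, up to permutation), solve by back-substitution:
  V =
[[1, 1, 1, 0],
 [1, 0, 0, 0],
 [-1, -1, -1, 1],
 [1, 1, 0, 0]]
  V a = (-2, -3, 6, 0)
Solving gives a = (-3, 3, -2, 4).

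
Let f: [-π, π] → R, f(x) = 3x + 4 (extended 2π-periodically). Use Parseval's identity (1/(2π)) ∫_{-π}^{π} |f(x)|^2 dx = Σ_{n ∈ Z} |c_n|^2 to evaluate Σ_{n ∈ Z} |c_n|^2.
Σ |c_n|^2 = 3π^2 + 16

Expand and integrate term by term over [-π, π]:
  ∫ (3x)^2 dx = 9·(2π^3/3); ∫ 2·3·(4)·x dx = 0 (odd integrand); ∫ 4^2 dx = 16·2π.
So (1/(2π)) ∫_{-π}^{π} (3x + 4)^2 dx = 9π^2/3 + 16 = 3π^2 + 16.
Parseval ⇒ Σ |c_n|^2 = 3π^2 + 16.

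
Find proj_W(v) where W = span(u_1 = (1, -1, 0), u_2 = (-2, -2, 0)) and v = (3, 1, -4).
proj_W(v) = (3, 1, 0)

Set up U = [u_1 | ... | u_2] ∈ R^(3×2). The projector onto W = col(U) is P = U (U^T U)^(-1) U^T.
Compute U^T U =
  [2, 0]
  [0, 8],
and U^T v = (2, -8).
Solve U^T U · c = U^T v for the coefficients: c = (1, -1). The projection is proj_W(v) = U c.
Check: (v - proj_W(v)) · u_1 = 0  (should be 0).
Check: (v - proj_W(v)) · u_2 = 0  (should be 0).
Result: proj_W(v) = (3, 1, 0).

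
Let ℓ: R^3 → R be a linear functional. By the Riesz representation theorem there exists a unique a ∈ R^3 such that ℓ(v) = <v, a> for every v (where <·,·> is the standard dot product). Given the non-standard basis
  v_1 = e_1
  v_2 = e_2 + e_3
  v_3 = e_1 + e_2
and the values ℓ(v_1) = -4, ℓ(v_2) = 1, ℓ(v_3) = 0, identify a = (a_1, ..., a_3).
a = (-4, 4, -3)

Write a = (a_1, ..., a_3) in the standard basis. For each basis vector v_i, ℓ(v_i) = <v_i, a> is a linear equation in the a_j's. Collect the n equations into a matrix system V a = ℓ, where row i of V is v_i (expressed in the standard basis). Since V is invertible (lower-triangular with 1s on the diagonal, up to permutation), solve by back-substitution:
  V =
[[1, 0, 0],
 [0, 1, 1],
 [1, 1, 0]]
  V a = (-4, 1, 0)
Solving gives a = (-4, 4, -3).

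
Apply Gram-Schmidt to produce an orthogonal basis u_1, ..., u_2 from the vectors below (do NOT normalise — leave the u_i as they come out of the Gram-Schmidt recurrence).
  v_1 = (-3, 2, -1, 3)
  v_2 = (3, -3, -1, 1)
Orthogonal basis:
  u_1 = (-3, 2, -1, 3)
  u_2 = (36/23, -47/23, -34/23, 56/23)

Apply the Gram-Schmidt recurrence
  u_1 = v_1
  u_i = v_i − Σ_{j<i} ((v_i · u_j) / (u_j · u_j)) · u_j.

Step by step this gives:
  u_1 = (-3, 2, -1, 3)
  u_2 = (36/23, -47/23, -34/23, 56/23)

Orthogonality check:
  u_2 · u_1 = 0 (should be 0)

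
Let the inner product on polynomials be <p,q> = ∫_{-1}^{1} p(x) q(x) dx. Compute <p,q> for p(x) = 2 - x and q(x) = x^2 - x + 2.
<p,q> = 10

Expand the product: p(x)·q(x) = -x^3 + 3*x^2 - 4*x + 4.
∫_{-1}^{1} of each monomial x^k gives [2/(k+1) if k even, 0 if k odd]. Integrating term-by-term (or equivalently evaluating the antiderivative F(x) = -x^4/4 + x^3 - 2*x^2 + 4*x at the endpoints):
  F(1) − F(−1) = 11/4 − (-29/4) = 10.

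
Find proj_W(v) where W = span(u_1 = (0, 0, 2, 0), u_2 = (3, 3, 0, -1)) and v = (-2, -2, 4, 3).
proj_W(v) = (-45/19, -45/19, 4, 15/19)

Set up U = [u_1 | ... | u_2] ∈ R^(4×2). The projector onto W = col(U) is P = U (U^T U)^(-1) U^T.
Compute U^T U =
  [4, 0]
  [0, 19],
and U^T v = (8, -15).
Solve U^T U · c = U^T v for the coefficients: c = (2, -15/19). The projection is proj_W(v) = U c.
Check: (v - proj_W(v)) · u_1 = 0  (should be 0).
Check: (v - proj_W(v)) · u_2 = 0  (should be 0).
Result: proj_W(v) = (-45/19, -45/19, 4, 15/19).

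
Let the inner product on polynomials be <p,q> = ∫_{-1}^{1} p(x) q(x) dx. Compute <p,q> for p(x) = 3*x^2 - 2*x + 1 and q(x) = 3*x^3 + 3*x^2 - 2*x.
<p,q> = 88/15

Expand the product: p(x)·q(x) = 9*x^5 + 3*x^4 - 9*x^3 + 7*x^2 - 2*x.
∫_{-1}^{1} of each monomial x^k gives [2/(k+1) if k even, 0 if k odd]. Integrating term-by-term (or equivalently evaluating the antiderivative F(x) = 3*x^6/2 + 3*x^5/5 - 9*x^4/4 + 7*x^3/3 - x^2 at the endpoints):
  F(1) − F(−1) = 71/60 − (-281/60) = 88/15.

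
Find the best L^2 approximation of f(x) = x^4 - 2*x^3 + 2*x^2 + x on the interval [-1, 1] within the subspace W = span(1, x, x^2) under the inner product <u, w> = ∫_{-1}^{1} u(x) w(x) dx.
g(x) = 20*x^2/7 - x/5 - 3/35

The best approximation g ∈ W is the orthogonal projection of f onto W. Writing g = a_0 + a_1 x + a_2 x^2, the coefficients solve the normal equations G · a = b where
  G_{ij} = <φ_i, φ_j> and b_i = <f, φ_i>, with φ_0 = 1, φ_1 = x, φ_2 = x^2.
G =
  [2, 0, 2/3]
  [0, 2/3, 0]
  [2/3, 0, 2/5],
b = (26/15, -2/15, 38/35).
Solving gives a_0 = -3/35, a_1 = -1/5, a_2 = 20/7, so
  g(x) = 20*x^2/7 - x/5 - 3/35.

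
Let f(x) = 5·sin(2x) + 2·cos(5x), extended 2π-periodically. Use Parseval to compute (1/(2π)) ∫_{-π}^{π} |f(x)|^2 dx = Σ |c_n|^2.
Σ |c_n|^2 = 29/2

Expand |f|^2 and use orthogonality of {sin(nx), cos(mx)} on [-π, π]:
  ∫_{-π}^{π} sin(nx)^2 dx = π, ∫ cos(mx)^2 dx = π, and cross terms integrate to 0.
So ∫_{-π}^{π} f(x)^2 dx = 5^2 · π + 2^2 · π = (25 + 4)π.
Divide by 2π: (25 + 4)/2 = 29/2.
By Parseval, this equals Σ |c_n|^2.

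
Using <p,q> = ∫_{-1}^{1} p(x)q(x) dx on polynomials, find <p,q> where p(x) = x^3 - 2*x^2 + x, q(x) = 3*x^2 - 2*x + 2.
<p,q> = -36/5

Expand the product: p(x)·q(x) = 3*x^5 - 8*x^4 + 9*x^3 - 6*x^2 + 2*x.
∫_{-1}^{1} of each monomial x^k gives [2/(k+1) if k even, 0 if k odd]. Integrating term-by-term (or equivalently evaluating the antiderivative F(x) = x^6/2 - 8*x^5/5 + 9*x^4/4 - 2*x^3 + x^2 at the endpoints):
  F(1) − F(−1) = 3/20 − (147/20) = -36/5.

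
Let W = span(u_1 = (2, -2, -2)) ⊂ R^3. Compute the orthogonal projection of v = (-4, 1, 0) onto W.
proj_W(v) = (-5/3, 5/3, 5/3)

Set up U = [u_1 | ... | u_1] ∈ R^(3×1). The projector onto W = col(U) is P = U (U^T U)^(-1) U^T.
Compute U^T U =
  [12],
and U^T v = (-10).
Solve U^T U · c = U^T v for the coefficients: c = (-5/6). The projection is proj_W(v) = U c.
Check: (v - proj_W(v)) · u_1 = 0  (should be 0).
Result: proj_W(v) = (-5/3, 5/3, 5/3).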